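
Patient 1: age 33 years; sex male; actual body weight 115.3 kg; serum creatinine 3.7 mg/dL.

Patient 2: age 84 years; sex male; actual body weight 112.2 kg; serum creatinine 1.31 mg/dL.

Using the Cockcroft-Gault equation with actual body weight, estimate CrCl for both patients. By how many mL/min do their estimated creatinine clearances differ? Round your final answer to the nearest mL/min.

20 mL/min

Patient 1: CrCl = (140 − 33) × 115.3 / (72 × 3.7) = 12337.1 / 266.40 ≈ 46.3 mL/min
Patient 2: CrCl = (140 − 84) × 112.2 / (72 × 1.31) = 6283.2 / 94.32 ≈ 66.6 mL/min
|46.3 − 66.6| = 20.3 mL/min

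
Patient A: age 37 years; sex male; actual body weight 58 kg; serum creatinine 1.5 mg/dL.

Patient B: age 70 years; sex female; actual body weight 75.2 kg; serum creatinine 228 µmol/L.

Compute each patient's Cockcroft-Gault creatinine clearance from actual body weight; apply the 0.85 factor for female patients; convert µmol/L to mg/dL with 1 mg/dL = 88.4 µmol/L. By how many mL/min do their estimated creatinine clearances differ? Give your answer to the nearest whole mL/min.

Patient A: CrCl = (140 − 37) × 58 / (72 × 1.5) = 5974.0 / 108.00 ≈ 55.3 mL/min
Patient B: SCr = 228 / 88.4 = 2.579 mg/dL
Patient B: CrCl = (140 − 70) × 75.2 / (72 × 2.579) × 0.85 = 5264.0 / 185.69 × 0.85 ≈ 24.1 mL/min
|55.3 − 24.1| = 31.2 mL/min

31 mL/min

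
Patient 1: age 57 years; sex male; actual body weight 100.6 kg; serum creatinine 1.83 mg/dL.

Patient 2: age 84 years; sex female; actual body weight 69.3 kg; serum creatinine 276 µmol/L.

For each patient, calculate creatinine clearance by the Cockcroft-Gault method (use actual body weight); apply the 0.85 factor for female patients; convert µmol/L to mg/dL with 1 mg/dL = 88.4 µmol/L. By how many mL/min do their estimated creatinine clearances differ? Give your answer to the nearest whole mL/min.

Patient 1: CrCl = (140 − 57) × 100.6 / (72 × 1.83) = 8349.8 / 131.76 ≈ 63.4 mL/min
Patient 2: SCr = 276 / 88.4 = 3.122 mg/dL
Patient 2: CrCl = (140 − 84) × 69.3 / (72 × 3.122) × 0.85 = 3880.8 / 224.78 × 0.85 ≈ 14.7 mL/min
|63.4 − 14.7| = 48.7 mL/min

49 mL/min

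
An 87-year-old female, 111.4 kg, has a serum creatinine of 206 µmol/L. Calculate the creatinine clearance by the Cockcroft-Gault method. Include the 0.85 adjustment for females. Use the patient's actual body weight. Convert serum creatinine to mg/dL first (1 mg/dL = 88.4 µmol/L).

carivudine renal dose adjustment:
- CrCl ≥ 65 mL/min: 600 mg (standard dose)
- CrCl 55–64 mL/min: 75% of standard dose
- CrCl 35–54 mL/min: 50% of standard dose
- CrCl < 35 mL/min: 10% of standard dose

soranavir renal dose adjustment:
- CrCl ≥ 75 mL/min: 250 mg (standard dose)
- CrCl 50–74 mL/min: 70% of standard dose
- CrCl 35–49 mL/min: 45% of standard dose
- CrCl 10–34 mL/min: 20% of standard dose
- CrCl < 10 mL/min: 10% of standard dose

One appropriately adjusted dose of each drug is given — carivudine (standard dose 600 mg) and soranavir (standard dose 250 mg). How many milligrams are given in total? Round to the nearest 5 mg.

SCr = 206 / 88.4 = 2.33 mg/dL
CrCl = (140 − 87) × 111.4 / (72 × 2.33) × 0.85 = 5904.2 / 167.76 × 0.85 ≈ 29.9 mL/min
CrCl ≈ 30 mL/min.
carivudine: < 35 mL/min → 10% of 600 mg = 60 mg.
soranavir: 10–34 mL/min → 20% of 250 mg = 50 mg.
Total = 60 + 50 = 110 mg.

110 mg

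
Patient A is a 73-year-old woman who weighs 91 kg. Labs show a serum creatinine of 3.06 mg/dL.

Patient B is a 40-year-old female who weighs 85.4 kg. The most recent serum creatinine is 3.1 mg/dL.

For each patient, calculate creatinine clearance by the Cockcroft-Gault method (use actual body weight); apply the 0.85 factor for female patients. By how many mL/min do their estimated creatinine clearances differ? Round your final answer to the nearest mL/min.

9 mL/min

Patient A: CrCl = (140 − 73) × 91 / (72 × 3.06) × 0.85 = 6097.0 / 220.32 × 0.85 ≈ 23.5 mL/min
Patient B: CrCl = (140 − 40) × 85.4 / (72 × 3.1) × 0.85 = 8540.0 / 223.20 × 0.85 ≈ 32.5 mL/min
|23.5 − 32.5| = 9.0 mL/min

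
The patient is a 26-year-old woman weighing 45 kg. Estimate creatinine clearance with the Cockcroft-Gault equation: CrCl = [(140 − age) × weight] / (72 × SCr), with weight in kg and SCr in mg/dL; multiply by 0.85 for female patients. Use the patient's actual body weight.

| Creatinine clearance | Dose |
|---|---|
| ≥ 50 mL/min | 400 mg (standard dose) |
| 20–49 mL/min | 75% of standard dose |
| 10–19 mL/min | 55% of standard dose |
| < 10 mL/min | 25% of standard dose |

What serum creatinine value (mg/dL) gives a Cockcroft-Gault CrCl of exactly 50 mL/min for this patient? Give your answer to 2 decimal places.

Standard dose requires CrCl ≥ 50 mL/min.
Set (140 − 26) × 45 × 0.85 / (72 × SCr) = 50
SCr = (140 − 26) × 45 × 0.85 / (72 × 50) = 1.211 mg/dL

1.21 mg/dL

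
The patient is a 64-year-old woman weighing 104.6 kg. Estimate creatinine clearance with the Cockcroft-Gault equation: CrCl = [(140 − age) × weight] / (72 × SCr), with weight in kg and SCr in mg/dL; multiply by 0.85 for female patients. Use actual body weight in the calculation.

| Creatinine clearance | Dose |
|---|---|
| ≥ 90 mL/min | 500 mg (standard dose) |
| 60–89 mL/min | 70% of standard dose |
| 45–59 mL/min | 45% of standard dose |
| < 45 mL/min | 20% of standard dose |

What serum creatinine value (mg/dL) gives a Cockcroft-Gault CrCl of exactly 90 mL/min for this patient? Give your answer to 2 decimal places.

Standard dose requires CrCl ≥ 90 mL/min.
Set (140 − 64) × 104.6 × 0.85 / (72 × SCr) = 90
SCr = (140 − 64) × 104.6 × 0.85 / (72 × 90) = 1.043 mg/dL

1.04 mg/dL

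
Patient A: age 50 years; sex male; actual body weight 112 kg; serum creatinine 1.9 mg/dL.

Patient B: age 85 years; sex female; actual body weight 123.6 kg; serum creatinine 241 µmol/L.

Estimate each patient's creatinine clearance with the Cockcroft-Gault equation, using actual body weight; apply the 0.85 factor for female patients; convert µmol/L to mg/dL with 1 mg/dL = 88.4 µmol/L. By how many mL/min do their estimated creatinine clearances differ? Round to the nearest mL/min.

44 mL/min

Patient A: CrCl = (140 − 50) × 112 / (72 × 1.9) = 10080.0 / 136.80 ≈ 73.7 mL/min
Patient B: SCr = 241 / 88.4 = 2.726 mg/dL
Patient B: CrCl = (140 − 85) × 123.6 / (72 × 2.726) × 0.85 = 6798.0 / 196.27 × 0.85 ≈ 29.4 mL/min
|73.7 − 29.4| = 44.3 mL/min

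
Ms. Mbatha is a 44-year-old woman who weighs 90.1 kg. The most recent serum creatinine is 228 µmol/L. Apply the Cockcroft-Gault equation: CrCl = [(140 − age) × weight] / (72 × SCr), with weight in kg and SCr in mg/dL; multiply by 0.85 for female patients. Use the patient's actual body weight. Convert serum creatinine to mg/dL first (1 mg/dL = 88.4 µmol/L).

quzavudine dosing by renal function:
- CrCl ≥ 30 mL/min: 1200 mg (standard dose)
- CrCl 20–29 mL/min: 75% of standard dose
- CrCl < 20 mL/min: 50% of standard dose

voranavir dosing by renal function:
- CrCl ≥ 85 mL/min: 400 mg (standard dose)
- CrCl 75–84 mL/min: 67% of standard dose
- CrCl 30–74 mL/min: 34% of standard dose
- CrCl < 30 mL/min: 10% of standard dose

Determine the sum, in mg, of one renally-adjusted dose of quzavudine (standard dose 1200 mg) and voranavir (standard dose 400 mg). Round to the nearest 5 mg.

1335 mg

SCr = 228 / 88.4 = 2.579 mg/dL
CrCl = (140 − 44) × 90.1 / (72 × 2.579) × 0.85 = 8649.6 / 185.69 × 0.85 ≈ 39.6 mL/min
CrCl ≈ 40 mL/min.
quzavudine: ≥ 30 mL/min → 100% of 1200 mg = 1200 mg.
voranavir: 30–74 mL/min → 34% of 400 mg = 136 mg.
Total = 1200 + 136 = 1336 mg.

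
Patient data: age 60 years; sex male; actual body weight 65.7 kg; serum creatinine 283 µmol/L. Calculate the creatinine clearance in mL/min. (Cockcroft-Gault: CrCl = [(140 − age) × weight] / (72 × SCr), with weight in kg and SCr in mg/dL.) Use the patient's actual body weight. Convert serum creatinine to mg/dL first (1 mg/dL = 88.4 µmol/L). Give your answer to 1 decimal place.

SCr = 283 / 88.4 = 3.201 mg/dL
CrCl = (140 − 60) × 65.7 / (72 × 3.201) = 5256.0 / 230.47 ≈ 22.8 mL/min

22.8 mL/min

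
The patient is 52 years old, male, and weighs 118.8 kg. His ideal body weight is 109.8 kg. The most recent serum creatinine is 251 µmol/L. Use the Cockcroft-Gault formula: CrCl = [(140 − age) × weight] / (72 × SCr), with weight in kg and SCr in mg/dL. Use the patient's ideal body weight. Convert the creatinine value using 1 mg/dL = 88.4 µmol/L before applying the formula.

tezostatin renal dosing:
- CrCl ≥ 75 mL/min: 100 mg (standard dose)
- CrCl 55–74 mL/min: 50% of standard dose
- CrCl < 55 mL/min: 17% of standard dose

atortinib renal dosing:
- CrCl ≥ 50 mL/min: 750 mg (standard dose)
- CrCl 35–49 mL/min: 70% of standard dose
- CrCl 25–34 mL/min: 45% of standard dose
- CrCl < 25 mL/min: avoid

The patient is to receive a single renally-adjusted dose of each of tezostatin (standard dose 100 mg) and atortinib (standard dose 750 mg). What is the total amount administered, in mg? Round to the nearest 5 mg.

540 mg

SCr = 251 / 88.4 = 2.839 mg/dL
CrCl = (140 − 52) × 109.8 / (72 × 2.839) = 9662.4 / 204.41 ≈ 47.3 mL/min
CrCl ≈ 47 mL/min.
tezostatin: < 55 mL/min → 17% of 100 mg = 17 mg.
atortinib: 35–49 mL/min → 70% of 750 mg = 525 mg.
Total = 17 + 525 = 542 mg.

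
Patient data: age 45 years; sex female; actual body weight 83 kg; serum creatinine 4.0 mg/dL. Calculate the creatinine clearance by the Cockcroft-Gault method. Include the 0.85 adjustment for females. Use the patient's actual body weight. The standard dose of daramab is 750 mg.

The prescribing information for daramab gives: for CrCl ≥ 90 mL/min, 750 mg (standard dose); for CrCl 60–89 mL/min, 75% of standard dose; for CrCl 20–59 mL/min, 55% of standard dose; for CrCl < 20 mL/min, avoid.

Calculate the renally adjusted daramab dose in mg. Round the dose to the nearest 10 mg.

CrCl = (140 − 45) × 83 / (72 × 4) × 0.85 = 7885.0 / 288.00 × 0.85 ≈ 23.3 mL/min
CrCl ≈ 23 mL/min → bracket 20–59 mL/min.
55% of 750 mg = 412.5 mg → 410 mg

410 mg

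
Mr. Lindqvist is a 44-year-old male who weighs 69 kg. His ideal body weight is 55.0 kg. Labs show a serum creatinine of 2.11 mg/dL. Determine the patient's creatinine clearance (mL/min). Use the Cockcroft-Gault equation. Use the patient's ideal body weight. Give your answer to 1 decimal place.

34.8 mL/min

CrCl = (140 − 44) × 55 / (72 × 2.11) = 5280.0 / 151.92 ≈ 34.8 mL/min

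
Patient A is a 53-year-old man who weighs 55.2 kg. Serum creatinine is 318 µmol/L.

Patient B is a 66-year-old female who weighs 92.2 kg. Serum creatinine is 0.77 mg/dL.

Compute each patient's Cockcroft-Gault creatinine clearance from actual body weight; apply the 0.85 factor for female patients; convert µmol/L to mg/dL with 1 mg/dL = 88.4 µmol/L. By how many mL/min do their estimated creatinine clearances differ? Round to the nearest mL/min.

Patient A: SCr = 318 / 88.4 = 3.597 mg/dL
Patient A: CrCl = (140 − 53) × 55.2 / (72 × 3.597) = 4802.4 / 258.98 ≈ 18.5 mL/min
Patient B: CrCl = (140 − 66) × 92.2 / (72 × 0.77) × 0.85 = 6822.8 / 55.44 × 0.85 ≈ 104.6 mL/min
|18.5 − 104.6| = 86.1 mL/min

86 mL/min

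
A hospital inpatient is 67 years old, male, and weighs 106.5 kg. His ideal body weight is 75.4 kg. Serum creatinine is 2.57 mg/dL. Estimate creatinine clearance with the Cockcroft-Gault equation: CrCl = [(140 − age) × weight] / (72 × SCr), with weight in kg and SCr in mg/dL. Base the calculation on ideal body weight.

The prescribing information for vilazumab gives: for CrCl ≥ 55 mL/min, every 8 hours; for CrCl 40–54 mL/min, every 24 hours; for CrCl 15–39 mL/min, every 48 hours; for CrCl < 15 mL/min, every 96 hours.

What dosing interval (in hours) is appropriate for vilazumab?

every 48 hours

CrCl = (140 − 67) × 75.4 / (72 × 2.57) = 5504.2 / 185.04 ≈ 29.7 mL/min
CrCl ≈ 30 mL/min → bracket 15–39 mL/min → every 48 hours.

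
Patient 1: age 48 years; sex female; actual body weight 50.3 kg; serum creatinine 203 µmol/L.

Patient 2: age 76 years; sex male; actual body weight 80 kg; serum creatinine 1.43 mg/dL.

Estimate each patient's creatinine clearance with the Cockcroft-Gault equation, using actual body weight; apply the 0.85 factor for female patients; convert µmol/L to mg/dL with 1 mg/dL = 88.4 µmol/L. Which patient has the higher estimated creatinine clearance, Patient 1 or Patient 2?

Patient 2

Patient 1: SCr = 203 / 88.4 = 2.296 mg/dL
Patient 1: CrCl = (140 − 48) × 50.3 / (72 × 2.296) × 0.85 = 4627.6 / 165.31 × 0.85 ≈ 23.8 mL/min
Patient 2: CrCl = (140 − 76) × 80 / (72 × 1.43) = 5120.0 / 102.96 ≈ 49.7 mL/min
23.8 vs 49.7 mL/min → Patient 2 is higher.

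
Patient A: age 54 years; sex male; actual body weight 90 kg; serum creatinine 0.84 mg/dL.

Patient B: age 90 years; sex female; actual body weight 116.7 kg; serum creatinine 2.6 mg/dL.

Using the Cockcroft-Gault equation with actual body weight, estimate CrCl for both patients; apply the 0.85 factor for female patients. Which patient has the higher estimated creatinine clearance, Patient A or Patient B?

Patient A

Patient A: CrCl = (140 − 54) × 90 / (72 × 0.84) = 7740.0 / 60.48 ≈ 128.0 mL/min
Patient B: CrCl = (140 − 90) × 116.7 / (72 × 2.6) × 0.85 = 5835.0 / 187.20 × 0.85 ≈ 26.5 mL/min
128.0 vs 26.5 mL/min → Patient A is higher.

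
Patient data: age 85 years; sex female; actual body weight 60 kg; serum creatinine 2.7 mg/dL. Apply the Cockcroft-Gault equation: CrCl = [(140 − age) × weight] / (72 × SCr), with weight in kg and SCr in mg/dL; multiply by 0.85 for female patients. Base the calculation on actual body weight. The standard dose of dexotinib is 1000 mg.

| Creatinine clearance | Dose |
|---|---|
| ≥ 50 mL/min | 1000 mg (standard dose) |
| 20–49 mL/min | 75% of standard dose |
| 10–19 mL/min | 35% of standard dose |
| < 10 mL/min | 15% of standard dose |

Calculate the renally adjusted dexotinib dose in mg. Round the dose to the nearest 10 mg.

350 mg

CrCl = (140 − 85) × 60 / (72 × 2.7) × 0.85 = 3300.0 / 194.40 × 0.85 ≈ 14.4 mL/min
CrCl ≈ 14 mL/min → bracket 10–19 mL/min.
35% of 1000 mg = 350 mg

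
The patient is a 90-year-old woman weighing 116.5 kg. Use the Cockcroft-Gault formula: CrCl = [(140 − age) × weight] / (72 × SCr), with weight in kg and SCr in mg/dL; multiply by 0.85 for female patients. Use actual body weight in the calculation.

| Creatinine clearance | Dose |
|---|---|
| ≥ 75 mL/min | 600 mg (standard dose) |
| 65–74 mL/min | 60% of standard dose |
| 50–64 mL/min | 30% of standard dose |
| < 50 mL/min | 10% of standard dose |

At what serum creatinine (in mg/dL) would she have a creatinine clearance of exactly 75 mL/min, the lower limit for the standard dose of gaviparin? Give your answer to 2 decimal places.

0.92 mg/dL

Standard dose requires CrCl ≥ 75 mL/min.
Set (140 − 90) × 116.5 × 0.85 / (72 × SCr) = 75
SCr = (140 − 90) × 116.5 × 0.85 / (72 × 75) = 0.917 mg/dL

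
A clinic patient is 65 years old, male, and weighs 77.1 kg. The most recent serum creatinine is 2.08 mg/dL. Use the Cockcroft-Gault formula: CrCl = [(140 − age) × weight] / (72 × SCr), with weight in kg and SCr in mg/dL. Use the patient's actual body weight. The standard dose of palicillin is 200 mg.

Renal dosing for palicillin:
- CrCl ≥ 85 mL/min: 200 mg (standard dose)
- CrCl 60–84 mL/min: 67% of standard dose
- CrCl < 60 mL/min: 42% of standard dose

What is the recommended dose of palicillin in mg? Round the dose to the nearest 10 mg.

80 mg

CrCl = (140 − 65) × 77.1 / (72 × 2.08) = 5782.5 / 149.76 ≈ 38.6 mL/min
CrCl ≈ 39 mL/min → bracket < 60 mL/min.
42% of 200 mg = 84 mg → 80 mg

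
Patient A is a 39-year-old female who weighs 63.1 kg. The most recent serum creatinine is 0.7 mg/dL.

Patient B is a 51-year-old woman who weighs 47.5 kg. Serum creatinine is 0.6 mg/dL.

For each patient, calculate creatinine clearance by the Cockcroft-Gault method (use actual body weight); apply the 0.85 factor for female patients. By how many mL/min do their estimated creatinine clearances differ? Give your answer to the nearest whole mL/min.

Patient A: CrCl = (140 − 39) × 63.1 / (72 × 0.7) × 0.85 = 6373.1 / 50.40 × 0.85 ≈ 107.5 mL/min
Patient B: CrCl = (140 − 51) × 47.5 / (72 × 0.6) × 0.85 = 4227.5 / 43.20 × 0.85 ≈ 83.2 mL/min
|107.5 − 83.2| = 24.3 mL/min

24 mL/min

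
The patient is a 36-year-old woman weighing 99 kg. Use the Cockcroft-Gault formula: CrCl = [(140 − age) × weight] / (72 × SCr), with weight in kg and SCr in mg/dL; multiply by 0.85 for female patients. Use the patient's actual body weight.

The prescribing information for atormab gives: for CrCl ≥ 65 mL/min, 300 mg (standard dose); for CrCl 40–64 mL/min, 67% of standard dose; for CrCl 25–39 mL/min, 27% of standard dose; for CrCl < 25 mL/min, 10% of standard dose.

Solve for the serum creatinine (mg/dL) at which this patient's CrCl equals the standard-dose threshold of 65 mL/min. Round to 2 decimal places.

1.87 mg/dL

Standard dose requires CrCl ≥ 65 mL/min.
Set (140 − 36) × 99 × 0.85 / (72 × SCr) = 65
SCr = (140 − 36) × 99 × 0.85 / (72 × 65) = 1.870 mg/dL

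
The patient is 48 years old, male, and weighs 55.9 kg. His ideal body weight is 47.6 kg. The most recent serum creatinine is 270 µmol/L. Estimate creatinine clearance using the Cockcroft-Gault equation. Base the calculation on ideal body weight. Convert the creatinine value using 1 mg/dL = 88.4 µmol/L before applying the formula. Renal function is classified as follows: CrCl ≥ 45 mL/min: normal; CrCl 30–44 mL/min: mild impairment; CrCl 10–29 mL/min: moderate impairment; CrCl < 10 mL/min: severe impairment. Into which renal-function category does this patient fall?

SCr = 270 / 88.4 = 3.054 mg/dL
CrCl = (140 − 48) × 47.6 / (72 × 3.054) = 4379.2 / 219.89 ≈ 19.9 mL/min
20 mL/min falls in the 'moderate impairment' range.

moderate impairment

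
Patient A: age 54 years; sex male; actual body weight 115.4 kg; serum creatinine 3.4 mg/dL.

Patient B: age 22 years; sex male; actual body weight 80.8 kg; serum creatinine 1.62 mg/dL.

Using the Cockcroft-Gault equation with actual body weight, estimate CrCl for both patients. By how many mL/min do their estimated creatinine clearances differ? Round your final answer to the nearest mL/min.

Patient A: CrCl = (140 − 54) × 115.4 / (72 × 3.4) = 9924.4 / 244.80 ≈ 40.5 mL/min
Patient B: CrCl = (140 − 22) × 80.8 / (72 × 1.62) = 9534.4 / 116.64 ≈ 81.7 mL/min
|40.5 − 81.7| = 41.2 mL/min

41 mL/min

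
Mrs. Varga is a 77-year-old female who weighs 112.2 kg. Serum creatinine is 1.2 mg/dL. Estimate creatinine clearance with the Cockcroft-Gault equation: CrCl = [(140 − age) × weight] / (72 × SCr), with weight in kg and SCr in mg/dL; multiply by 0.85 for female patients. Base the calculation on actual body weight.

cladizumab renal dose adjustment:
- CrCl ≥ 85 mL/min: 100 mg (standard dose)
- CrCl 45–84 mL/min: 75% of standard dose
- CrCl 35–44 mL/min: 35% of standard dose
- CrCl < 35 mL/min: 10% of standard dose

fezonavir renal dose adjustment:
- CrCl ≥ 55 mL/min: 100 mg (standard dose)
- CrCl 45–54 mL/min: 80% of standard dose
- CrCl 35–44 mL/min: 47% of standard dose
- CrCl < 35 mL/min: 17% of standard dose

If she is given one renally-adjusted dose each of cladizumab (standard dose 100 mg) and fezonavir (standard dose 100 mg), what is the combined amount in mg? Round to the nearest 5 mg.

175 mg

CrCl = (140 − 77) × 112.2 / (72 × 1.2) × 0.85 = 7068.6 / 86.40 × 0.85 ≈ 69.5 mL/min
CrCl ≈ 70 mL/min.
cladizumab: 45–84 mL/min → 75% of 100 mg = 75 mg.
fezonavir: ≥ 55 mL/min → 100% of 100 mg = 100 mg.
Total = 75 + 100 = 175 mg.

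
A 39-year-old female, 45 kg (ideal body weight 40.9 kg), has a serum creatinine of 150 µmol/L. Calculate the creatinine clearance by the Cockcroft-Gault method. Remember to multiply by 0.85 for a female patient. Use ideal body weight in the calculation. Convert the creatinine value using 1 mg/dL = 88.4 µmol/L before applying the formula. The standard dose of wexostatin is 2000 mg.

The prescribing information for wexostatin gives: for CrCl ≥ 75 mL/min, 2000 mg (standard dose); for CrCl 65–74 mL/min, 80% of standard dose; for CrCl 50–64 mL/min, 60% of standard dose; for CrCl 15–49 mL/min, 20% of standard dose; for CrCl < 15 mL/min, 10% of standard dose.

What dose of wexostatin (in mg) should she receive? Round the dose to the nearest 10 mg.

400 mg

SCr = 150 / 88.4 = 1.697 mg/dL
CrCl = (140 − 39) × 40.9 / (72 × 1.697) × 0.85 = 4130.9 / 122.18 × 0.85 ≈ 28.7 mL/min
CrCl ≈ 29 mL/min → bracket 15–49 mL/min.
20% of 2000 mg = 400 mg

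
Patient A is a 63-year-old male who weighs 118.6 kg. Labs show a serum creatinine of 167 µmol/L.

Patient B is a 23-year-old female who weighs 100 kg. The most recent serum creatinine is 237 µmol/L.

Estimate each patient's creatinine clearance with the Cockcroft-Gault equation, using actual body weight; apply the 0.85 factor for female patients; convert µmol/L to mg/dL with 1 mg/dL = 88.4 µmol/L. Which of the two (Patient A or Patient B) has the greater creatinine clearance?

Patient A: SCr = 167 / 88.4 = 1.889 mg/dL
Patient A: CrCl = (140 − 63) × 118.6 / (72 × 1.889) = 9132.2 / 136.01 ≈ 67.1 mL/min
Patient B: SCr = 237 / 88.4 = 2.681 mg/dL
Patient B: CrCl = (140 − 23) × 100 / (72 × 2.681) × 0.85 = 11700.0 / 193.03 × 0.85 ≈ 51.5 mL/min
67.1 vs 51.5 mL/min → Patient A is higher.

Patient A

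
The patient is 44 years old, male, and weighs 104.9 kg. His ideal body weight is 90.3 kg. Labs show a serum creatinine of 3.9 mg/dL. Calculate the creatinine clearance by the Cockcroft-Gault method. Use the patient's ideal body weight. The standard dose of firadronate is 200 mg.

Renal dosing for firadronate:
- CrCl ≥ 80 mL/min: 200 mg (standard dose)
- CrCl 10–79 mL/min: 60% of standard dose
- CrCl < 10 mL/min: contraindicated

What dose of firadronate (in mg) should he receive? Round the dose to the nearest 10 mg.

CrCl = (140 − 44) × 90.3 / (72 × 3.9) = 8668.8 / 280.80 ≈ 30.9 mL/min
CrCl ≈ 31 mL/min → bracket 10–79 mL/min.
60% of 200 mg = 120 mg

120 mg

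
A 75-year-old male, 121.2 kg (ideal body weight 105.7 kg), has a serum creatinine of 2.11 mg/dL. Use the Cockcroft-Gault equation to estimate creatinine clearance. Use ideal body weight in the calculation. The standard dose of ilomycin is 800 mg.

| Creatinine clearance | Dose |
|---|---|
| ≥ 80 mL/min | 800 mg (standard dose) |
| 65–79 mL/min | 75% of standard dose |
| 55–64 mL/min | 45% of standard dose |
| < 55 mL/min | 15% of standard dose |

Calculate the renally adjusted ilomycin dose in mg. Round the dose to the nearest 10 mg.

CrCl = (140 − 75) × 105.7 / (72 × 2.11) = 6870.5 / 151.92 ≈ 45.2 mL/min
CrCl ≈ 45 mL/min → bracket < 55 mL/min.
15% of 800 mg = 120 mg

120 mg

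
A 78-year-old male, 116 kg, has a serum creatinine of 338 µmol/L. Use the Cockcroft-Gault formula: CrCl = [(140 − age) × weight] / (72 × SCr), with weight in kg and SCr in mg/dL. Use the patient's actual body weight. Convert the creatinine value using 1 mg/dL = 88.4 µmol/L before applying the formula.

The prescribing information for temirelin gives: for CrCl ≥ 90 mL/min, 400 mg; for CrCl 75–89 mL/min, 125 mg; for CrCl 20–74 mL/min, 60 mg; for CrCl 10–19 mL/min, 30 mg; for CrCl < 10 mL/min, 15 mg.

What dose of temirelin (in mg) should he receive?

SCr = 338 / 88.4 = 3.824 mg/dL
CrCl = (140 − 78) × 116 / (72 × 3.824) = 7192.0 / 275.33 ≈ 26.1 mL/min
CrCl ≈ 26 mL/min → bracket 20–74 mL/min.
Dose for this bracket: 60 mg.

60 mg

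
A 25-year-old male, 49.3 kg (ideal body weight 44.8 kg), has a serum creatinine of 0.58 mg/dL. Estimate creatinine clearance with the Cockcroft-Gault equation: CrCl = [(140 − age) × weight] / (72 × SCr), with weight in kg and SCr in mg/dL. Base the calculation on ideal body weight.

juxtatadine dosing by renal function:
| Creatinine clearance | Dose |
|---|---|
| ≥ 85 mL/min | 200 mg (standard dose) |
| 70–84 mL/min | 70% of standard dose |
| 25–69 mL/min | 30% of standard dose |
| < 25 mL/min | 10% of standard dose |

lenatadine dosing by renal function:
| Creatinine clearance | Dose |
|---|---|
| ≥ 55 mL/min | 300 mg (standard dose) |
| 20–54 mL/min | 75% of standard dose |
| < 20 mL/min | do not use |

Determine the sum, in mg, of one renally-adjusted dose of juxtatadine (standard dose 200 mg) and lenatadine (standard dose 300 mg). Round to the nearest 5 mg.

500 mg

CrCl = (140 − 25) × 44.8 / (72 × 0.58) = 5152.0 / 41.76 ≈ 123.4 mL/min
CrCl ≈ 123 mL/min.
juxtatadine: ≥ 85 mL/min → 100% of 200 mg = 200 mg.
lenatadine: ≥ 55 mL/min → 100% of 300 mg = 300 mg.
Total = 200 + 300 = 500 mg.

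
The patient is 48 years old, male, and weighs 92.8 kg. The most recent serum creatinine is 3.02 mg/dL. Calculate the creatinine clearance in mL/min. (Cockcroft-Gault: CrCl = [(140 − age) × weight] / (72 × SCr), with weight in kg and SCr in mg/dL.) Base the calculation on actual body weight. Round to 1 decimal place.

CrCl = (140 − 48) × 92.8 / (72 × 3.02) = 8537.6 / 217.44 ≈ 39.3 mL/min

39.3 mL/min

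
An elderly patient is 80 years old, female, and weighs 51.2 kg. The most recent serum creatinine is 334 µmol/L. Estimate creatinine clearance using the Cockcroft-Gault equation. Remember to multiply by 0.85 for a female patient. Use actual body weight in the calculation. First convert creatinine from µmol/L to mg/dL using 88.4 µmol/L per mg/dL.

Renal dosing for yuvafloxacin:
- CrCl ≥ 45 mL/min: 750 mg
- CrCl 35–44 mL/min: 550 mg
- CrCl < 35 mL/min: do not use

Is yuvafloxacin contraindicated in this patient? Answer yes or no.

SCr = 334 / 88.4 = 3.778 mg/dL
CrCl = (140 − 80) × 51.2 / (72 × 3.778) × 0.85 = 3072.0 / 272.02 × 0.85 ≈ 9.6 mL/min
CrCl ≈ 10 mL/min, which is < 35 mL/min.

yes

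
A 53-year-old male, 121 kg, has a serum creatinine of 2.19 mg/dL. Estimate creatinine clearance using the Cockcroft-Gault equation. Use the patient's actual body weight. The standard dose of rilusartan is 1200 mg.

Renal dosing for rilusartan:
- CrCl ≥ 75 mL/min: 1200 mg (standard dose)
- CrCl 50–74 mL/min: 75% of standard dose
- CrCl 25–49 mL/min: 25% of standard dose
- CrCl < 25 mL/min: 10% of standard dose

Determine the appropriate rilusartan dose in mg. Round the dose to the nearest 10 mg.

900 mg

CrCl = (140 − 53) × 121 / (72 × 2.19) = 10527.0 / 157.68 ≈ 66.8 mL/min
CrCl ≈ 67 mL/min → bracket 50–74 mL/min.
75% of 1200 mg = 900 mg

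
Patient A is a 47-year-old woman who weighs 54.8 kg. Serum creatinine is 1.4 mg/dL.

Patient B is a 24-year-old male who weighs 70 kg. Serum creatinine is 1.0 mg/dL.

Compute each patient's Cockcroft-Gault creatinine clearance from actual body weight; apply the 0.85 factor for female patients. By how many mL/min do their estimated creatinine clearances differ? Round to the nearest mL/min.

70 mL/min

Patient A: CrCl = (140 − 47) × 54.8 / (72 × 1.4) × 0.85 = 5096.4 / 100.80 × 0.85 ≈ 43.0 mL/min
Patient B: CrCl = (140 − 24) × 70 / (72 × 1) = 8120.0 / 72.00 ≈ 112.8 mL/min
|43.0 − 112.8| = 69.8 mL/min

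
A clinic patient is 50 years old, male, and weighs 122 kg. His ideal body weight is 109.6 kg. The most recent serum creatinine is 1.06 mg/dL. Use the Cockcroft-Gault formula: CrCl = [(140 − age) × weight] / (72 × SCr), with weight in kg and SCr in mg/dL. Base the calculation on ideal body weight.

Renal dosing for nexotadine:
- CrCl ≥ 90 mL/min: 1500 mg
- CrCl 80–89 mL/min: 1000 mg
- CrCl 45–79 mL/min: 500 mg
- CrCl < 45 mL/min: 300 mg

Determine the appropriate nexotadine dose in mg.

1500 mg

CrCl = (140 − 50) × 109.6 / (72 × 1.06) = 9864.0 / 76.32 ≈ 129.2 mL/min
CrCl ≈ 129 mL/min → bracket ≥ 90 mL/min.
Dose for this bracket: 1500 mg.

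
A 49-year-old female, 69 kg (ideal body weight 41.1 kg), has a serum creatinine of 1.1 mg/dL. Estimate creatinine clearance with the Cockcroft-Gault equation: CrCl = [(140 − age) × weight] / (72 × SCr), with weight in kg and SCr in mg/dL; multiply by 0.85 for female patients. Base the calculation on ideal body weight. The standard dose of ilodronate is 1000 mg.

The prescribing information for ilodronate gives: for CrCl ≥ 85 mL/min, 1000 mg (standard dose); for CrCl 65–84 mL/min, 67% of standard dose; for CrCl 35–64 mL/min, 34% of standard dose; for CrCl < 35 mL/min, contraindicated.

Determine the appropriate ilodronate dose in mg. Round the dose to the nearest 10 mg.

CrCl = (140 − 49) × 41.1 / (72 × 1.1) × 0.85 = 3740.1 / 79.20 × 0.85 ≈ 40.1 mL/min
CrCl ≈ 40 mL/min → bracket 35–64 mL/min.
34% of 1000 mg = 340 mg

340 mg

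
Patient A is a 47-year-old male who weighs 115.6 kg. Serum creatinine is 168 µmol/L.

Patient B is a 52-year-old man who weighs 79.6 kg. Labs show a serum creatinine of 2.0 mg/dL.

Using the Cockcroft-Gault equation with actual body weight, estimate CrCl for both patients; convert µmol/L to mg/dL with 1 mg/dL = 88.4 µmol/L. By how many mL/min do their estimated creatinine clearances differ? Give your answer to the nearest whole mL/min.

30 mL/min

Patient A: SCr = 168 / 88.4 = 1.9 mg/dL
Patient A: CrCl = (140 − 47) × 115.6 / (72 × 1.9) = 10750.8 / 136.80 ≈ 78.6 mL/min
Patient B: CrCl = (140 − 52) × 79.6 / (72 × 2) = 7004.8 / 144.00 ≈ 48.6 mL/min
|78.6 − 48.6| = 30.0 mL/min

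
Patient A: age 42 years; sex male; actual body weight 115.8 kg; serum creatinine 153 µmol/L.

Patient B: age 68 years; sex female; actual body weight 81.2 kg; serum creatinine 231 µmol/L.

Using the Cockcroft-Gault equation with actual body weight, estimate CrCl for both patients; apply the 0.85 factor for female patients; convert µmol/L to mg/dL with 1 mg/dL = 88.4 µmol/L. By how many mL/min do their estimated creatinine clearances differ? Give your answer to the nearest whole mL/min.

Patient A: SCr = 153 / 88.4 = 1.731 mg/dL
Patient A: CrCl = (140 − 42) × 115.8 / (72 × 1.731) = 11348.4 / 124.63 ≈ 91.1 mL/min
Patient B: SCr = 231 / 88.4 = 2.613 mg/dL
Patient B: CrCl = (140 − 68) × 81.2 / (72 × 2.613) × 0.85 = 5846.4 / 188.14 × 0.85 ≈ 26.4 mL/min
|91.1 − 26.4| = 64.7 mL/min

65 mL/min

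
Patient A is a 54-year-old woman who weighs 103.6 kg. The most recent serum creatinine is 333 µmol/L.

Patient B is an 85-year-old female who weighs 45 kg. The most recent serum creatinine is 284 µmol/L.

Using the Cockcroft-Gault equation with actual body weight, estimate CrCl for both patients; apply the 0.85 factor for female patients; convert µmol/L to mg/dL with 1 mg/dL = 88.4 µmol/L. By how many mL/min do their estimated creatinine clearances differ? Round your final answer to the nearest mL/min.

19 mL/min

Patient A: SCr = 333 / 88.4 = 3.767 mg/dL
Patient A: CrCl = (140 − 54) × 103.6 / (72 × 3.767) × 0.85 = 8909.6 / 271.22 × 0.85 ≈ 27.9 mL/min
Patient B: SCr = 284 / 88.4 = 3.213 mg/dL
Patient B: CrCl = (140 − 85) × 45 / (72 × 3.213) × 0.85 = 2475.0 / 231.34 × 0.85 ≈ 9.1 mL/min
|27.9 − 9.1| = 18.8 mL/min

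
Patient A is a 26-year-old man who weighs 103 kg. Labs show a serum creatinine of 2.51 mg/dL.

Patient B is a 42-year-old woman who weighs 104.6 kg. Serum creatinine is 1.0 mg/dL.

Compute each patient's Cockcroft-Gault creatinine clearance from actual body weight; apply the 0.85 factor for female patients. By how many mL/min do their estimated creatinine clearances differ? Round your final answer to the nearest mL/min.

Patient A: CrCl = (140 − 26) × 103 / (72 × 2.51) = 11742.0 / 180.72 ≈ 65.0 mL/min
Patient B: CrCl = (140 − 42) × 104.6 / (72 × 1) × 0.85 = 10250.8 / 72.00 × 0.85 ≈ 121.0 mL/min
|65.0 − 121.0| = 56.0 mL/min

56 mL/min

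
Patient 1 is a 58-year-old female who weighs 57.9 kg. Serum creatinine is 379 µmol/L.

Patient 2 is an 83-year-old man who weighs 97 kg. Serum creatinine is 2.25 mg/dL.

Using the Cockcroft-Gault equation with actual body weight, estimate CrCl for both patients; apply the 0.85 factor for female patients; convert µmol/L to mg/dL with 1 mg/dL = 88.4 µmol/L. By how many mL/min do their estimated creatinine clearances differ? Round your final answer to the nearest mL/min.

Patient 1: SCr = 379 / 88.4 = 4.287 mg/dL
Patient 1: CrCl = (140 − 58) × 57.9 / (72 × 4.287) × 0.85 = 4747.8 / 308.66 × 0.85 ≈ 13.1 mL/min
Patient 2: CrCl = (140 − 83) × 97 / (72 × 2.25) = 5529.0 / 162.00 ≈ 34.1 mL/min
|13.1 − 34.1| = 21.0 mL/min

21 mL/min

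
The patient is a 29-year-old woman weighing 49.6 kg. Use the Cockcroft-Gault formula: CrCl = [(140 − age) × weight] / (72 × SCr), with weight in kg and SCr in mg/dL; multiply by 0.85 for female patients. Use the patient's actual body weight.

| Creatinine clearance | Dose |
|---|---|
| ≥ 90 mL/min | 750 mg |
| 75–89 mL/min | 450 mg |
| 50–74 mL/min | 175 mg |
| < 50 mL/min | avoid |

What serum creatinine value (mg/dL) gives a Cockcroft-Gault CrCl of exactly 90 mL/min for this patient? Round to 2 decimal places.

Standard dose requires CrCl ≥ 90 mL/min.
Set (140 − 29) × 49.6 × 0.85 / (72 × SCr) = 90
SCr = (140 − 29) × 49.6 × 0.85 / (72 × 90) = 0.722 mg/dL

0.72 mg/dL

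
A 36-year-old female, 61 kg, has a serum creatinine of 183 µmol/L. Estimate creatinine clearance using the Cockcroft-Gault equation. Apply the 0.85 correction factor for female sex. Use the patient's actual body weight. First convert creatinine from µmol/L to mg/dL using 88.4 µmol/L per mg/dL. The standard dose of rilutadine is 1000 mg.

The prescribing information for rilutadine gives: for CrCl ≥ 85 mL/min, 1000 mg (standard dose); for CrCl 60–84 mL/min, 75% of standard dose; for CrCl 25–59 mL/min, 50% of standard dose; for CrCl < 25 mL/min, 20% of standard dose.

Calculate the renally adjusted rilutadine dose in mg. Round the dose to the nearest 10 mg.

SCr = 183 / 88.4 = 2.07 mg/dL
CrCl = (140 − 36) × 61 / (72 × 2.07) × 0.85 = 6344.0 / 149.04 × 0.85 ≈ 36.2 mL/min
CrCl ≈ 36 mL/min → bracket 25–59 mL/min.
50% of 1000 mg = 500 mg

500 mg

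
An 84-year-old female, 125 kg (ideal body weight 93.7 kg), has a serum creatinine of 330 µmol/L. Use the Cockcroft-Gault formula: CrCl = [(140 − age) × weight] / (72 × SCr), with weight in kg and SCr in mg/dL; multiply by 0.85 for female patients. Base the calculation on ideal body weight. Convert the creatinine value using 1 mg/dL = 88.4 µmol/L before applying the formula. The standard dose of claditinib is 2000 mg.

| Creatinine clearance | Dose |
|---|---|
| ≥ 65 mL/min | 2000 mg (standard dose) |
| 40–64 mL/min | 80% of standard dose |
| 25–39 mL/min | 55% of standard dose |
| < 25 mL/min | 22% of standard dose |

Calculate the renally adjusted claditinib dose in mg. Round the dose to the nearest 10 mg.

SCr = 330 / 88.4 = 3.733 mg/dL
CrCl = (140 − 84) × 93.7 / (72 × 3.733) × 0.85 = 5247.2 / 268.78 × 0.85 ≈ 16.6 mL/min
CrCl ≈ 17 mL/min → bracket < 25 mL/min.
22% of 2000 mg = 440 mg

440 mg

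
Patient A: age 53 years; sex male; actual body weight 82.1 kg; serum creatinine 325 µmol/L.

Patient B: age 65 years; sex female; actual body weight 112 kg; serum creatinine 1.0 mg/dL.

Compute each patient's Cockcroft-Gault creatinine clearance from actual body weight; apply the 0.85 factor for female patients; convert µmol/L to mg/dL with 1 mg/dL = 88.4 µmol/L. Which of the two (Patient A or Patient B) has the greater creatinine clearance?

Patient A: SCr = 325 / 88.4 = 3.676 mg/dL
Patient A: CrCl = (140 − 53) × 82.1 / (72 × 3.676) = 7142.7 / 264.67 ≈ 27.0 mL/min
Patient B: CrCl = (140 − 65) × 112 / (72 × 1) × 0.85 = 8400.0 / 72.00 × 0.85 ≈ 99.2 mL/min
27.0 vs 99.2 mL/min → Patient B is higher.

Patient B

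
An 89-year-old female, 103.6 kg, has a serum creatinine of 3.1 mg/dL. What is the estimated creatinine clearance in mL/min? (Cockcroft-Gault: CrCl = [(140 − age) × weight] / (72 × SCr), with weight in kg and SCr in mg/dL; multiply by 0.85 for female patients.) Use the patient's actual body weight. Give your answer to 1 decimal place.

20.1 mL/min

CrCl = (140 − 89) × 103.6 / (72 × 3.1) × 0.85 = 5283.6 / 223.20 × 0.85 ≈ 20.1 mL/min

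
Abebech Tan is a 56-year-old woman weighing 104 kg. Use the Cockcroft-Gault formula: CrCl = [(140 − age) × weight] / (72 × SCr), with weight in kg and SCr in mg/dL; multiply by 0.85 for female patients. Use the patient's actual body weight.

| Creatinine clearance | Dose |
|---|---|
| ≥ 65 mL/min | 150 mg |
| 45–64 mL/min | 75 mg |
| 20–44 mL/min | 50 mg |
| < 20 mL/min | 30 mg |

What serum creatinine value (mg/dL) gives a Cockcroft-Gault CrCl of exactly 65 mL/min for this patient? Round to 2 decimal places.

Standard dose requires CrCl ≥ 65 mL/min.
Set (140 − 56) × 104 × 0.85 / (72 × SCr) = 65
SCr = (140 − 56) × 104 × 0.85 / (72 × 65) = 1.587 mg/dL

1.59 mg/dL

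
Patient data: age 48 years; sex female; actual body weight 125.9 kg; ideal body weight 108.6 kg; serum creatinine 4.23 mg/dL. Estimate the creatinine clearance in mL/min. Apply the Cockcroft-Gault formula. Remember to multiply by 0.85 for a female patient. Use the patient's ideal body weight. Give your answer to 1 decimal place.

27.9 mL/min

CrCl = (140 − 48) × 108.6 / (72 × 4.23) × 0.85 = 9991.2 / 304.56 × 0.85 ≈ 27.9 mL/min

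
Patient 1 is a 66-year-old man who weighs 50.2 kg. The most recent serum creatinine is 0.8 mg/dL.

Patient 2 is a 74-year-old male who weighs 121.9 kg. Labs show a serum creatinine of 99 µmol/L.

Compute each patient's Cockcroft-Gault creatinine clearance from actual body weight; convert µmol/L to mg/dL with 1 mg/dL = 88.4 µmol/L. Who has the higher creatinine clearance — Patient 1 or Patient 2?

Patient 1: CrCl = (140 − 66) × 50.2 / (72 × 0.8) = 3714.8 / 57.60 ≈ 64.5 mL/min
Patient 2: SCr = 99 / 88.4 = 1.12 mg/dL
Patient 2: CrCl = (140 − 74) × 121.9 / (72 × 1.12) = 8045.4 / 80.64 ≈ 99.8 mL/min
64.5 vs 99.8 mL/min → Patient 2 is higher.

Patient 2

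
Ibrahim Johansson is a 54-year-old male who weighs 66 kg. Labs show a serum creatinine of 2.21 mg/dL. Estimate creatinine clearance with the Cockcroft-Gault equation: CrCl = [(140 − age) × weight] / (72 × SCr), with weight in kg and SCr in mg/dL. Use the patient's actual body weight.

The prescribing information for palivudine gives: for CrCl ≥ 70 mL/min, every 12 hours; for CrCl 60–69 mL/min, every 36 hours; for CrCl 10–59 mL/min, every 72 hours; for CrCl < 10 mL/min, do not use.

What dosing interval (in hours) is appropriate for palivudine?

every 72 hours

CrCl = (140 − 54) × 66 / (72 × 2.21) = 5676.0 / 159.12 ≈ 35.7 mL/min
CrCl ≈ 36 mL/min → bracket 10–59 mL/min → every 72 hours.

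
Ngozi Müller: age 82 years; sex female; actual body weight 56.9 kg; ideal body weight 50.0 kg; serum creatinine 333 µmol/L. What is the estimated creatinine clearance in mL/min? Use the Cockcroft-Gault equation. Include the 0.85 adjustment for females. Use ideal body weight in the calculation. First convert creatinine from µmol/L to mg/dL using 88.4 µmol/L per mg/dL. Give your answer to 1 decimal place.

9.1 mL/min

SCr = 333 / 88.4 = 3.767 mg/dL
CrCl = (140 − 82) × 50 / (72 × 3.767) × 0.85 = 2900.0 / 271.22 × 0.85 ≈ 9.1 mL/min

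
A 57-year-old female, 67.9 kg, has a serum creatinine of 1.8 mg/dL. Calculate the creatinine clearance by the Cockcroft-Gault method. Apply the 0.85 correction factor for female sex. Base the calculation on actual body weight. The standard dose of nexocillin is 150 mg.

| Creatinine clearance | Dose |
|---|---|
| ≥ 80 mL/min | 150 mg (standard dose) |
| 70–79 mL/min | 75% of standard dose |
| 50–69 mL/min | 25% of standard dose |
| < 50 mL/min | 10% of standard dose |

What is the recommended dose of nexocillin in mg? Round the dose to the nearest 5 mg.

15 mg

CrCl = (140 − 57) × 67.9 / (72 × 1.8) × 0.85 = 5635.7 / 129.60 × 0.85 ≈ 37.0 mL/min
CrCl ≈ 37 mL/min → bracket < 50 mL/min.
10% of 150 mg = 15 mg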